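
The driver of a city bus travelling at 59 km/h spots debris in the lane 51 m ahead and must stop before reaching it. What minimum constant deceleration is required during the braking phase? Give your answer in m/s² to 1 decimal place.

Required deceleration ≈ 2.6 m/s²

59 km/h ÷ 3.6 = 16.3889 m/s.
v² = 2a·d ⇒ a = v²/(2d) = 16.3889² / (2 × 51.000) = 268.596 / 102.000 = 2.6333 m/s².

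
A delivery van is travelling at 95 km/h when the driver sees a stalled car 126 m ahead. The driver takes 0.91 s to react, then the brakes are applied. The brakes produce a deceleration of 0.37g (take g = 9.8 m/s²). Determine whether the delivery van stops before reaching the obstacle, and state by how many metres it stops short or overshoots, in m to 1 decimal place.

Yes — it stops 6.0 m short of the obstacle

95 km/h ÷ 3.6 = 26.3889 m/s.
a = 0.37 × 9.8 = 3.626 m/s².
Reaction distance = 26.3889 × 0.91 = 24.014 m.
Braking distance = v²/(2a) = 696.374 / 7.252 = 96.025 m.
Total stopping distance = 24.014 + 96.025 = 120.039 m, vs 126 m available — it stops with 126 − 120.039 = 5.961 m to spare.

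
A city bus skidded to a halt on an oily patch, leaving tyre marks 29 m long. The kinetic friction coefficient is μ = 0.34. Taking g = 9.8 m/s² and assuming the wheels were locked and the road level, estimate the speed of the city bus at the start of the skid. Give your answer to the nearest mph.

Initial speed ≈ 31 mph

Deceleration a = μg = 0.34 × 9.8 = 3.332 m/s².
v = √(2a·d) = √(2 × 3.332 × 29) = √193.256 = 13.9017 m/s.
= 13.9017 ÷ 0.44704 = 31.097 mph.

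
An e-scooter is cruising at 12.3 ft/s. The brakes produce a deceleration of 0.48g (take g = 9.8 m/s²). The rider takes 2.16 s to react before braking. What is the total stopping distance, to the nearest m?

12.3 ft/s × 0.3048 = 3.7490 m/s.
a = 0.48 × 9.8 = 4.704 m/s².
Reaction distance = v·t_r = 3.7490 × 2.16 = 8.098 m.
Braking distance = v²/(2a) = 3.7490² / (2 × 4.704) = 14.055 / 9.408 = 1.494 m.
Total = 8.098 + 1.494 = 9.592 m.

Total stopping distance ≈ 10 m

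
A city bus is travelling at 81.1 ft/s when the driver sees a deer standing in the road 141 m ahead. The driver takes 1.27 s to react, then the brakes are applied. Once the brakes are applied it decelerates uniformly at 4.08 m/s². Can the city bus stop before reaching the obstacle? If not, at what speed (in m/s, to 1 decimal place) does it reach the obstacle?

Yes — it stops about 34.7 m short of the obstacle, so it never reaches it

81.1 ft/s × 0.3048 = 24.7193 m/s.
Reaction distance = 24.7193 × 1.27 = 31.394 m.
Braking distance = v²/(2a) = 611.044 / 8.160 = 74.883 m.
Total stopping distance = 31.394 + 74.883 = 106.277 m, vs 141 m available — it stops with 141 − 106.277 = 34.723 m to spare.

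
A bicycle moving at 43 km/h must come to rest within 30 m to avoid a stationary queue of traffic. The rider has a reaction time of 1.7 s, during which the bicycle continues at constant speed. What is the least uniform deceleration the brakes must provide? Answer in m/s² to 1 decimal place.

43 km/h ÷ 3.6 = 11.9444 m/s.
Distance covered during reaction = 11.9444 × 1.7 = 20.305 m.
Distance available for braking: 30 − 20.305 = 9.695 m.
v² = 2a·d ⇒ a = v²/(2d) = 11.9444² / (2 × 9.695) = 142.669 / 19.390 = 7.3579 m/s².

Required deceleration ≈ 7.4 m/s²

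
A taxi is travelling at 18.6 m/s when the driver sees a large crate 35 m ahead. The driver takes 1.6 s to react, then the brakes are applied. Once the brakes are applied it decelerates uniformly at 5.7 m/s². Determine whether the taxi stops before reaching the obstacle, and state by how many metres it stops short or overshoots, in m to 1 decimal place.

Reaction distance = 18.6000 × 1.6 = 29.760 m.
Braking distance = v²/(2a) = 345.960 / 11.400 = 30.347 m.
Total stopping distance = 29.760 + 30.347 = 60.107 m, vs 35 m available — it cannot stop in time and overshoots by 60.107 − 35 = 25.107 m.

No — it overshoots by 25.1 m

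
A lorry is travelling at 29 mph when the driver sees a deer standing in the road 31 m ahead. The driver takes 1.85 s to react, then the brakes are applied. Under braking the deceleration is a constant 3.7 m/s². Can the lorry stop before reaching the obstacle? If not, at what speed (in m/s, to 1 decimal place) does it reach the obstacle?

29 mph × 0.44704 = 12.9642 m/s.
Reaction distance = 12.9642 × 1.85 = 23.984 m.
Braking distance needed to stop: v²/(2a) = 168.070 / 7.400 = 22.712 m, so total needed = 23.984 + 22.712 = 46.696 m > 31 m — it cannot stop.
Distance remaining when braking begins: 31 − 23.984 = 7.016 m.
v² = v₀² − 2a·d = 168.070 − 2 × 3.700 × 7.016 = 116.152 m²/s².
v = √116.152 = 10.777 m/s.

No — it strikes the obstacle at 10.8 m/s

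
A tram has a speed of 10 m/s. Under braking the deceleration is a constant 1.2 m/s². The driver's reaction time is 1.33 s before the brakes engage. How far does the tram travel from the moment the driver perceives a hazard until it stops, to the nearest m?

Reaction distance = v·t_r = 10.0000 × 1.33 = 13.300 m.
Braking distance = v²/(2a) = 10.0000² / (2 × 1.200) = 100.000 / 2.400 = 41.667 m.
Total = 13.300 + 41.667 = 54.967 m.

Total stopping distance ≈ 55 m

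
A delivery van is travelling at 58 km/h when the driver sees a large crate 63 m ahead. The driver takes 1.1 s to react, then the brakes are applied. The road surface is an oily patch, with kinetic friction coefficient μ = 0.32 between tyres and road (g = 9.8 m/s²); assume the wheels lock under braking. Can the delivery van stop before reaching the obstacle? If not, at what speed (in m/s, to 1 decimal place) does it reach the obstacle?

Yes — it stops about 3.9 m short of the obstacle, so it never reaches it

58 km/h ÷ 3.6 = 16.1111 m/s.
a = μg = 0.32 × 9.8 = 3.136 m/s².
Reaction distance = 16.1111 × 1.1 = 17.722 m.
Braking distance = v²/(2a) = 259.568 / 6.272 = 41.385 m.
Total stopping distance = 17.722 + 41.385 = 59.107 m, vs 63 m available — it stops with 63 − 59.107 = 3.893 m to spare.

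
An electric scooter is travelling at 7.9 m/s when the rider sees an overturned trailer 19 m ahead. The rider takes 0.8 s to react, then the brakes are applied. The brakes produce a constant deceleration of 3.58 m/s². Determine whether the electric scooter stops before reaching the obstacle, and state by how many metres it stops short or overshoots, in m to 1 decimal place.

Reaction distance = 7.9000 × 0.8 = 6.320 m.
Braking distance = v²/(2a) = 62.410 / 7.160 = 8.716 m.
Total stopping distance = 6.320 + 8.716 = 15.036 m, vs 19 m available — it stops with 19 − 15.036 = 3.964 m to spare.

Yes — it stops 4.0 m short of the obstacle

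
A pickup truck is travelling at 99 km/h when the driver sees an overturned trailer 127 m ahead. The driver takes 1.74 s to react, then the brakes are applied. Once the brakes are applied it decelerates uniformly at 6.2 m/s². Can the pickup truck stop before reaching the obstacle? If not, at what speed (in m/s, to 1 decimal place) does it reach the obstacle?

Yes — it stops about 18.2 m short of the obstacle, so it never reaches it

99 km/h ÷ 3.6 = 27.5000 m/s.
Reaction distance = 27.5000 × 1.74 = 47.850 m.
Braking distance = v²/(2a) = 756.250 / 12.400 = 60.988 m.
Total stopping distance = 47.850 + 60.988 = 108.838 m, vs 127 m available — it stops with 127 − 108.838 = 18.162 m to spare.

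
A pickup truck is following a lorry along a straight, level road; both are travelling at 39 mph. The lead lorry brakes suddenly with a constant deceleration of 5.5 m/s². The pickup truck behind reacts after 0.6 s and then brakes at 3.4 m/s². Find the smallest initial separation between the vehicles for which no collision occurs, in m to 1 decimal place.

39 mph × 0.44704 = 17.4346 m/s.
Leader travels v²/(2a_L) = 303.965 / 11.000 = 27.633 m before stopping.
Follower covers v·t_r = 17.4346 × 0.6 = 10.461 m while reacting, then v²/(2a_F) = 303.965 / 6.800 = 44.701 m while braking, for a total of 10.461 + 44.701 = 55.162 m.
Since a_F ≤ a_L and the follower starts braking later, the follower is never slower than the leader, so the closest approach is when both have stopped.
Minimum gap = 55.162 − 27.633 = 27.529 m.

Minimum gap ≈ 27.5 m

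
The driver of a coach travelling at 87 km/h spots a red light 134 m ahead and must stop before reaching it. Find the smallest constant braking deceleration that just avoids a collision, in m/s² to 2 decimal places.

87 km/h ÷ 3.6 = 24.1667 m/s.
v² = 2a·d ⇒ a = v²/(2d) = 24.1667² / (2 × 134.000) = 584.029 / 268.000 = 2.1792 m/s².

Required deceleration ≈ 2.18 m/s²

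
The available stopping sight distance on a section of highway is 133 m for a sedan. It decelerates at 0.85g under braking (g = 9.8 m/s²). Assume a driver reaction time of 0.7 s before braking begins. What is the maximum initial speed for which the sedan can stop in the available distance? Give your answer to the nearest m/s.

a = 0.85 × 9.8 = 8.330 m/s².
Stopping distance: v·t_r + v²/(2a) = 133 with t_r = 0.7 s and a = 8.330 m/s².
So v² + 11.662 v − 2215.78 = 0.
Positive root: v = −a·t_r + √((a·t_r)² + 2a·d) = −5.831 + √(34.001 + 2215.78) = 41.6009 m/s.

Maximum speed ≈ 42 m/s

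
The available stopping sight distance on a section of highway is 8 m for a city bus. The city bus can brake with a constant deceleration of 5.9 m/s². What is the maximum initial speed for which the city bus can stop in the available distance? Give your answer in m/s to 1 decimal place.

Maximum speed ≈ 9.7 m/s

v²/(2a) = d ⇒ v = √(2 × 5.900 × 8) = √94.40 = 9.7160 m/s.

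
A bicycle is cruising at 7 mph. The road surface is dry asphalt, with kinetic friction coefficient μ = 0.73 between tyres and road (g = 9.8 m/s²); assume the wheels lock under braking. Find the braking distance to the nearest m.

7 mph × 0.44704 = 3.1293 m/s.
a = μg = 0.73 × 9.8 = 7.154 m/s².
Braking distance = v²/(2a) = 3.1293² / (2 × 7.154) = 9.793 / 14.308 = 0.684 m.

Braking distance ≈ 1 m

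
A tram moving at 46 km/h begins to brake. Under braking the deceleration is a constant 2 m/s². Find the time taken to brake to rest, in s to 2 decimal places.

Braking time ≈ 6.39 s

46 km/h ÷ 3.6 = 12.7778 m/s.
Braking time = v/a = 12.7778 / 2.000 = 6.389 s.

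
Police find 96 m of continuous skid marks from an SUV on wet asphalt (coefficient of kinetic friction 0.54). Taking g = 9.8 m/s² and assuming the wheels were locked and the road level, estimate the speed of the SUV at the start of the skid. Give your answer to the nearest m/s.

Initial speed ≈ 32 m/s

Deceleration a = μg = 0.54 × 9.8 = 5.292 m/s².
v = √(2a·d) = √(2 × 5.292 × 96) = √1016.064 = 31.8758 m/s.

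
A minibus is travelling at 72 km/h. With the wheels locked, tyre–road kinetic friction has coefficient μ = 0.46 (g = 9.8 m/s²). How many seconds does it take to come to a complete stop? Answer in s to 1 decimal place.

72 km/h ÷ 3.6 = 20.0000 m/s.
a = μg = 0.46 × 9.8 = 4.508 m/s².
Braking time = v/a = 20.0000 / 4.508 = 4.437 s.

Braking time ≈ 4.4 s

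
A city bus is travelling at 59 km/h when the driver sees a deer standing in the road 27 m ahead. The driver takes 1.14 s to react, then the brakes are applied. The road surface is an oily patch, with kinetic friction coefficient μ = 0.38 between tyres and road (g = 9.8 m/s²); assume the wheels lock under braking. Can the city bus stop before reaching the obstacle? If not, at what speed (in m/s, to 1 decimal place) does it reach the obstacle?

59 km/h ÷ 3.6 = 16.3889 m/s.
a = μg = 0.38 × 9.8 = 3.724 m/s².
Reaction distance = 16.3889 × 1.14 = 18.683 m.
Braking distance needed to stop: v²/(2a) = 268.596 / 7.448 = 36.063 m, so total needed = 18.683 + 36.063 = 54.746 m > 27 m — it cannot stop.
Distance remaining when braking begins: 27 − 18.683 = 8.317 m.
v² = v₀² − 2a·d = 268.596 − 2 × 3.724 × 8.317 = 206.651 m²/s².
v = √206.651 = 14.375 m/s.

No — it strikes the obstacle at 14.4 m/s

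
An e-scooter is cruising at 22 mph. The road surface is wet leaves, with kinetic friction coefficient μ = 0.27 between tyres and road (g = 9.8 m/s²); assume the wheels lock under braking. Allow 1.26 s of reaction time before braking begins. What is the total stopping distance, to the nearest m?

22 mph × 0.44704 = 9.8349 m/s.
a = μg = 0.27 × 9.8 = 2.646 m/s².
Reaction distance = v·t_r = 9.8349 × 1.26 = 12.392 m.
Braking distance = v²/(2a) = 9.8349² / (2 × 2.646) = 96.725 / 5.292 = 18.278 m.
Total = 12.392 + 18.278 = 30.670 m.

Total stopping distance ≈ 31 m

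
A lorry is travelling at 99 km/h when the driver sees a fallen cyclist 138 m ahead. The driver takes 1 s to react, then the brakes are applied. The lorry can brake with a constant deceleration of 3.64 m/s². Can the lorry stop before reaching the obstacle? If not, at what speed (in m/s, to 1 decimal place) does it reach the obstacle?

Yes — it stops about 6.6 m short of the obstacle, so it never reaches it

99 km/h ÷ 3.6 = 27.5000 m/s.
Reaction distance = 27.5000 × 1 = 27.500 m.
Braking distance = v²/(2a) = 756.250 / 7.280 = 103.880 m.
Total stopping distance = 27.500 + 103.880 = 131.380 m, vs 138 m available — it stops with 138 − 131.380 = 6.620 m to spare.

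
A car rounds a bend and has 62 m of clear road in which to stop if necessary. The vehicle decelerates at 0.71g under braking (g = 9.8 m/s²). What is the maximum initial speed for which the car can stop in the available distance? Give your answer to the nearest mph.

Maximum speed ≈ 66 mph

a = 0.71 × 9.8 = 6.958 m/s².
v²/(2a) = d ⇒ v = √(2 × 6.958 × 62) = √862.79 = 29.3733 m/s.
29.3733 m/s ÷ 0.44704 = 65.706 mph.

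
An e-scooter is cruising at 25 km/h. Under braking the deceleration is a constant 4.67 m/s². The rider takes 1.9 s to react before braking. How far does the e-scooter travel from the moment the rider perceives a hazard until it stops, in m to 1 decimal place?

Total stopping distance ≈ 18.4 m

25 km/h ÷ 3.6 = 6.9444 m/s.
Reaction distance = v·t_r = 6.9444 × 1.9 = 13.194 m.
Braking distance = v²/(2a) = 6.9444² / (2 × 4.670) = 48.225 / 9.340 = 5.163 m.
Total = 13.194 + 5.163 = 18.357 m.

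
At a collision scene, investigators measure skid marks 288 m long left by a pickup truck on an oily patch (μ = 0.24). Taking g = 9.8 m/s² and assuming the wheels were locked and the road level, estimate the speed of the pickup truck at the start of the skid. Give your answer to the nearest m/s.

Deceleration a = μg = 0.24 × 9.8 = 2.352 m/s².
v = √(2a·d) = √(2 × 2.352 × 288) = √1354.752 = 36.8070 m/s.

Initial speed ≈ 37 m/s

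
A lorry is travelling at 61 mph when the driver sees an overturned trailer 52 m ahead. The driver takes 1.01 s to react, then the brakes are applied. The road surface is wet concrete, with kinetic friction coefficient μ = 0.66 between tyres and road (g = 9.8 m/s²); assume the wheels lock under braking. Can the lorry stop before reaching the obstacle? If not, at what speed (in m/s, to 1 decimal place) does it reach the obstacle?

No — it strikes the obstacle at 20.7 m/s

61 mph × 0.44704 = 27.2694 m/s.
a = μg = 0.66 × 9.8 = 6.468 m/s².
Reaction distance = 27.2694 × 1.01 = 27.542 m.
Braking distance needed to stop: v²/(2a) = 743.620 / 12.936 = 57.485 m, so total needed = 27.542 + 57.485 = 85.027 m > 52 m — it cannot stop.
Distance remaining when braking begins: 52 − 27.542 = 24.458 m.
v² = v₀² − 2a·d = 743.620 − 2 × 6.468 × 24.458 = 427.231 m²/s².
v = √427.231 = 20.670 m/s.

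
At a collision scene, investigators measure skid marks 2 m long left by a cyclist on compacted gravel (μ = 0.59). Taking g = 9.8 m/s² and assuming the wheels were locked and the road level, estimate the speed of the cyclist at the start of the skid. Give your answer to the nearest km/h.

Initial speed ≈ 17 km/h

Deceleration a = μg = 0.59 × 9.8 = 5.782 m/s².
v = √(2a·d) = √(2 × 5.782 × 2) = √23.128 = 4.8092 m/s.
= 4.8092 × 3.6 = 17.313 km/h.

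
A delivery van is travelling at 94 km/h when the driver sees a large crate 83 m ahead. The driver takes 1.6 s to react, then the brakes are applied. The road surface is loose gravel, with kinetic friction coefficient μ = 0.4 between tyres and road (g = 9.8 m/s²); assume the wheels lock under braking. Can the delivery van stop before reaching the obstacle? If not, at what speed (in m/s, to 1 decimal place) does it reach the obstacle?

No — it strikes the obstacle at 18.9 m/s

94 km/h ÷ 3.6 = 26.1111 m/s.
a = μg = 0.4 × 9.8 = 3.920 m/s².
Reaction distance = 26.1111 × 1.6 = 41.778 m.
Braking distance needed to stop: v²/(2a) = 681.790 / 7.840 = 86.963 m, so total needed = 41.778 + 86.963 = 128.741 m > 83 m — it cannot stop.
Distance remaining when braking begins: 83 − 41.778 = 41.222 m.
v² = v₀² − 2a·d = 681.790 − 2 × 3.920 × 41.222 = 358.610 m²/s².
v = √358.610 = 18.937 m/s.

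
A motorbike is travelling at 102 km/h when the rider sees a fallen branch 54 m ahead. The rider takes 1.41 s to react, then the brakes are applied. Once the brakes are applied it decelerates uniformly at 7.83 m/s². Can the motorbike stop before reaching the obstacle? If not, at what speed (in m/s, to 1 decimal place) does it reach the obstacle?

102 km/h ÷ 3.6 = 28.3333 m/s.
Reaction distance = 28.3333 × 1.41 = 39.950 m.
Braking distance needed to stop: v²/(2a) = 802.776 / 15.660 = 51.263 m, so total needed = 39.950 + 51.263 = 91.213 m > 54 m — it cannot stop.
Distance remaining when braking begins: 54 − 39.950 = 14.050 m.
v² = v₀² − 2a·d = 802.776 − 2 × 7.830 × 14.050 = 582.753 m²/s².
v = √582.753 = 24.140 m/s.

No — it strikes the obstacle at 24.1 m/s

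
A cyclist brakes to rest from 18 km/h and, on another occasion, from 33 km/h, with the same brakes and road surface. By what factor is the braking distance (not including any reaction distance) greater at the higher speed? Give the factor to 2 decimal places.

Factor ≈ 3.36

Braking distance d = v²/(2a), so with a fixed, d ∝ v².
Factor = (33/18)² = 1.8333² = 3.3610.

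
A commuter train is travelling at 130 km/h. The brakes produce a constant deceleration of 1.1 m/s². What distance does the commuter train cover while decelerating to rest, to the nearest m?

Braking distance ≈ 593 m

130 km/h ÷ 3.6 = 36.1111 m/s.
Braking distance = v²/(2a) = 36.1111² / (2 × 1.100) = 1304.012 / 2.200 = 592.733 m.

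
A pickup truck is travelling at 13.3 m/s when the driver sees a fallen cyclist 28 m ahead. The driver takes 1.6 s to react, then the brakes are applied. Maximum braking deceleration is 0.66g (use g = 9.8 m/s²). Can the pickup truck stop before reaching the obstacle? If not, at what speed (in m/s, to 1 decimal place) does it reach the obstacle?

No — it strikes the obstacle at 9.5 m/s

a = 0.66 × 9.8 = 6.468 m/s².
Reaction distance = 13.3000 × 1.6 = 21.280 m.
Braking distance needed to stop: v²/(2a) = 176.890 / 12.936 = 13.674 m, so total needed = 21.280 + 13.674 = 34.954 m > 28 m — it cannot stop.
Distance remaining when braking begins: 28 − 21.280 = 6.720 m.
v² = v₀² − 2a·d = 176.890 − 2 × 6.468 × 6.720 = 89.960 m²/s².
v = √89.960 = 9.485 m/s.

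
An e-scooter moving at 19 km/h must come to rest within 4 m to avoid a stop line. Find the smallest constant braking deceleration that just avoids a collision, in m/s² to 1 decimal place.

Required deceleration ≈ 3.5 m/s²

19 km/h ÷ 3.6 = 5.2778 m/s.
v² = 2a·d ⇒ a = v²/(2d) = 5.2778² / (2 × 4.000) = 27.855 / 8.000 = 3.4819 m/s².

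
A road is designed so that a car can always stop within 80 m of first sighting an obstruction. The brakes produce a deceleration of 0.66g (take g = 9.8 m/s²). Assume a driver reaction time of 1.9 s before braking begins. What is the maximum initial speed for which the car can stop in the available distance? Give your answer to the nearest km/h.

a = 0.66 × 9.8 = 6.468 m/s².
Stopping distance: v·t_r + v²/(2a) = 80 with t_r = 1.9 s and a = 6.468 m/s².
So v² + 24.578 v − 1034.88 = 0.
Positive root: v = −a·t_r + √((a·t_r)² + 2a·d) = −12.289 + √(151.020 + 1034.88) = 22.1479 m/s.
22.1479 m/s × 3.6 = 79.732 km/h.

Maximum speed ≈ 80 km/h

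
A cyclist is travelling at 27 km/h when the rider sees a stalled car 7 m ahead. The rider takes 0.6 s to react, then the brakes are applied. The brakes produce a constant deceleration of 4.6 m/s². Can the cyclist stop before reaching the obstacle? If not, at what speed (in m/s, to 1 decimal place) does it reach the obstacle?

27 km/h ÷ 3.6 = 7.5000 m/s.
Reaction distance = 7.5000 × 0.6 = 4.500 m.
Braking distance needed to stop: v²/(2a) = 56.250 / 9.200 = 6.114 m, so total needed = 4.500 + 6.114 = 10.614 m > 7 m — it cannot stop.
Distance remaining when braking begins: 7 − 4.500 = 2.500 m.
v² = v₀² − 2a·d = 56.250 − 2 × 4.600 × 2.500 = 33.250 m²/s².
v = √33.250 = 5.766 m/s.

No — it strikes the obstacle at 5.8 m/s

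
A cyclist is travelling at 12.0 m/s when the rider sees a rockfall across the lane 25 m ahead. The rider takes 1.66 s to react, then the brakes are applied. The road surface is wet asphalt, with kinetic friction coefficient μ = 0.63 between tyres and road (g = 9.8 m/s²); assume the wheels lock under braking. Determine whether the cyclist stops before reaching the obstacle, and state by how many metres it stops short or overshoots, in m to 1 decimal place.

a = μg = 0.63 × 9.8 = 6.174 m/s².
Reaction distance = 12.0000 × 1.66 = 19.920 m.
Braking distance = v²/(2a) = 144.000 / 12.348 = 11.662 m.
Total stopping distance = 19.920 + 11.662 = 31.582 m, vs 25 m available — it cannot stop in time and overshoots by 31.582 − 25 = 6.582 m.

No — it overshoots by 6.6 m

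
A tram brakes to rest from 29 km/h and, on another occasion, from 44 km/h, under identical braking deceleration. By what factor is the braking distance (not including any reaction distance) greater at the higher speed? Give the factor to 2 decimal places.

Factor ≈ 2.30

Braking distance d = v²/(2a), so with a fixed, d ∝ v².
Factor = (44/29)² = 1.5172² = 2.3019.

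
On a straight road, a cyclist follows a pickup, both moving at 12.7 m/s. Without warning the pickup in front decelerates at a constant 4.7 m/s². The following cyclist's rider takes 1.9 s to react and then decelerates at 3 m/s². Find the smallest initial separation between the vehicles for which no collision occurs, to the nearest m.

Minimum gap ≈ 34 m

Leader travels v²/(2a_L) = 161.290 / 9.400 = 17.159 m before stopping.
Follower covers v·t_r = 12.7000 × 1.9 = 24.130 m while reacting, then v²/(2a_F) = 161.290 / 6.000 = 26.882 m while braking, for a total of 24.130 + 26.882 = 51.012 m.
Since a_F ≤ a_L and the follower starts braking later, the follower is never slower than the leader, so the closest approach is when both have stopped.
Minimum gap = 51.012 − 17.159 = 33.853 m.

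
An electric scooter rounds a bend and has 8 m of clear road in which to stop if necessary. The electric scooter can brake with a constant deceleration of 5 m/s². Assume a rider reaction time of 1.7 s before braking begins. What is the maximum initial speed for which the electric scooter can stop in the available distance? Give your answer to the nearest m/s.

Maximum speed ≈ 4 m/s

Stopping distance: v·t_r + v²/(2a) = 8 with t_r = 1.7 s and a = 5.000 m/s².
So v² + 17.000 v − 80.00 = 0.
Positive root: v = −a·t_r + √((a·t_r)² + 2a·d) = −8.500 + √(72.250 + 80.00) = 3.8390 m/s.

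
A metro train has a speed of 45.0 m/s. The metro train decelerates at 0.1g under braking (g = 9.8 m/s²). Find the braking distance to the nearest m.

a = 0.1 × 9.8 = 0.980 m/s².
Braking distance = v²/(2a) = 45.0000² / (2 × 0.980) = 2025.000 / 1.960 = 1033.163 m.

Braking distance ≈ 1033 m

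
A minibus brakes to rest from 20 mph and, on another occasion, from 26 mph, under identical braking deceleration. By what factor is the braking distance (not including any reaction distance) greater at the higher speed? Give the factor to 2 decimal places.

Braking distance d = v²/(2a), so with a fixed, d ∝ v².
Factor = (26/20)² = 1.3000² = 1.6900.

Factor ≈ 1.69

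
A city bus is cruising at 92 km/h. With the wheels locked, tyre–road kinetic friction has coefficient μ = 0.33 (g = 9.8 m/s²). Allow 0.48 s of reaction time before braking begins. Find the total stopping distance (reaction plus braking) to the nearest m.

92 km/h ÷ 3.6 = 25.5556 m/s.
a = μg = 0.33 × 9.8 = 3.234 m/s².
Reaction distance = v·t_r = 25.5556 × 0.48 = 12.267 m.
Braking distance = v²/(2a) = 25.5556² / (2 × 3.234) = 653.089 / 6.468 = 100.972 m.
Total = 12.267 + 100.972 = 113.239 m.

Total stopping distance ≈ 113 m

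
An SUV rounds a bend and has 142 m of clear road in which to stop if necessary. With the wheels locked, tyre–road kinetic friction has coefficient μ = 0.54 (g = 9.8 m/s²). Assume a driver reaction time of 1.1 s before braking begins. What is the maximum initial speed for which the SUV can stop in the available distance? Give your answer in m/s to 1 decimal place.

a = μg = 0.54 × 9.8 = 5.292 m/s².
Stopping distance: v·t_r + v²/(2a) = 142 with t_r = 1.1 s and a = 5.292 m/s².
So v² + 11.642 v − 1502.93 = 0.
Positive root: v = −a·t_r + √((a·t_r)² + 2a·d) = −5.821 + √(33.884 + 1502.93) = 33.3812 m/s.

Maximum speed ≈ 33.4 m/s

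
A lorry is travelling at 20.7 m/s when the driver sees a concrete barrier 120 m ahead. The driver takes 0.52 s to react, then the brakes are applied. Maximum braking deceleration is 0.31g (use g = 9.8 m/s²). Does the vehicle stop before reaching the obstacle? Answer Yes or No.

Yes

a = 0.31 × 9.8 = 3.038 m/s².
Reaction distance = 20.7000 × 0.52 = 10.764 m.
Braking distance = v²/(2a) = 428.490 / 6.076 = 70.522 m.
Total stopping distance = 10.764 + 70.522 = 81.286 m, vs 120 m available — it stops with 120 − 81.286 = 38.714 m to spare.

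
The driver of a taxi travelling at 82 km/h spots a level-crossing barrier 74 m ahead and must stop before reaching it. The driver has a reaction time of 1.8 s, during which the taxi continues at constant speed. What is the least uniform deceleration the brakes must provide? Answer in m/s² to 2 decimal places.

82 km/h ÷ 3.6 = 22.7778 m/s.
Distance covered during reaction = 22.7778 × 1.8 = 41.000 m.
Distance available for braking: 74 − 41.000 = 33.000 m.
v² = 2a·d ⇒ a = v²/(2d) = 22.7778² / (2 × 33.000) = 518.828 / 66.000 = 7.8610 m/s².

Required deceleration ≈ 7.86 m/s²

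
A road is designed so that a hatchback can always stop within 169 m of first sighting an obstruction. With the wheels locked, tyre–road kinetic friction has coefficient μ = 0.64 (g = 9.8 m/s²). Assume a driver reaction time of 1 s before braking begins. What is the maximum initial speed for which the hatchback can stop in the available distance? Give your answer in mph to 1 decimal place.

a = μg = 0.64 × 9.8 = 6.272 m/s².
Stopping distance: v·t_r + v²/(2a) = 169 with t_r = 1 s and a = 6.272 m/s².
So v² + 12.544 v − 2119.94 = 0.
Positive root: v = −a·t_r + √((a·t_r)² + 2a·d) = −6.272 + √(39.338 + 2119.94) = 40.1960 m/s.
40.1960 m/s ÷ 0.44704 = 89.916 mph.

Maximum speed ≈ 89.9 mph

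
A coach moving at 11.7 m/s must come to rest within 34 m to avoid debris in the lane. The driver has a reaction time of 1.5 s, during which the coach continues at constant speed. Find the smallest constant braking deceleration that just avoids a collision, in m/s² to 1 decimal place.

Required deceleration ≈ 4.2 m/s²

Distance covered during reaction = 11.7000 × 1.5 = 17.550 m.
Distance available for braking: 34 − 17.550 = 16.450 m.
v² = 2a·d ⇒ a = v²/(2d) = 11.7000² / (2 × 16.450) = 136.890 / 32.900 = 4.1608 m/s².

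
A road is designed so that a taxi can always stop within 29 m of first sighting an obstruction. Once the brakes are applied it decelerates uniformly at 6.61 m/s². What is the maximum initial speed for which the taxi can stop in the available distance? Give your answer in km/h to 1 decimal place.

v²/(2a) = d ⇒ v = √(2 × 6.610 × 29) = √383.38 = 19.5801 m/s.
19.5801 m/s × 3.6 = 70.488 km/h.

Maximum speed ≈ 70.5 km/h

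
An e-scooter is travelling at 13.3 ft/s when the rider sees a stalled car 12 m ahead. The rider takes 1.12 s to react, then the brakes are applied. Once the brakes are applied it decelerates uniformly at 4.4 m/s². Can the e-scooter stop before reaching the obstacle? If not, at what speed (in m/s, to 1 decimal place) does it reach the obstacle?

Yes — it stops about 5.6 m short of the obstacle, so it never reaches it

13.3 ft/s × 0.3048 = 4.0538 m/s.
Reaction distance = 4.0538 × 1.12 = 4.540 m.
Braking distance = v²/(2a) = 16.433 / 8.800 = 1.867 m.
Total stopping distance = 4.540 + 1.867 = 6.407 m, vs 12 m available — it stops with 12 − 6.407 = 5.593 m to spare.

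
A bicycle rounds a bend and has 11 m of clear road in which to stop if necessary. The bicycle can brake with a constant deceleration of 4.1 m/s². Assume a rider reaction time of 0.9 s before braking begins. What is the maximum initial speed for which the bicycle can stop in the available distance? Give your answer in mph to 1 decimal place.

Maximum speed ≈ 14.5 mph

Stopping distance: v·t_r + v²/(2a) = 11 with t_r = 0.9 s and a = 4.100 m/s².
So v² + 7.380 v − 90.20 = 0.
Positive root: v = −a·t_r + √((a·t_r)² + 2a·d) = −3.690 + √(13.616 + 90.20) = 6.4990 m/s.
6.4990 m/s ÷ 0.44704 = 14.538 mph.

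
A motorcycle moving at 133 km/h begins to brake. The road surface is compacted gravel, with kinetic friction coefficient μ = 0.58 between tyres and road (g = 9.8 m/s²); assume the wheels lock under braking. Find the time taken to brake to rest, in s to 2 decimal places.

133 km/h ÷ 3.6 = 36.9444 m/s.
a = μg = 0.58 × 9.8 = 5.684 m/s².
Braking time = v/a = 36.9444 / 5.684 = 6.500 s.

Braking time ≈ 6.50 s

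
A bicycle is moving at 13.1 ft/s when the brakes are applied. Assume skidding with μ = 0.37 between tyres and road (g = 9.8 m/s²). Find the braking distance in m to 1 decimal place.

13.1 ft/s × 0.3048 = 3.9929 m/s.
a = μg = 0.37 × 9.8 = 3.626 m/s².
Braking distance = v²/(2a) = 3.9929² / (2 × 3.626) = 15.943 / 7.252 = 2.198 m.

Braking distance ≈ 2.2 m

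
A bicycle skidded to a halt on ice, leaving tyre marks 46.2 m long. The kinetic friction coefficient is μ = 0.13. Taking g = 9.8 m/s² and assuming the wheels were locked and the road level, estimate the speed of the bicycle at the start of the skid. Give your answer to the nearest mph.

Initial speed ≈ 24 mph

Deceleration a = μg = 0.13 × 9.8 = 1.274 m/s².
v = √(2a·d) = √(2 × 1.274 × 46.2) = √117.718 = 10.8498 m/s.
= 10.8498 ÷ 0.44704 = 24.270 mph.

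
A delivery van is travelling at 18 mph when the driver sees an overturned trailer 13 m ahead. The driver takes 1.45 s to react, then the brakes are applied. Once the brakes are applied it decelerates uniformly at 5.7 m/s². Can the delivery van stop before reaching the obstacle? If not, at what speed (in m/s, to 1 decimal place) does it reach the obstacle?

18 mph × 0.44704 = 8.0467 m/s.
Reaction distance = 8.0467 × 1.45 = 11.668 m.
Braking distance needed to stop: v²/(2a) = 64.749 / 11.400 = 5.680 m, so total needed = 11.668 + 5.680 = 17.348 m > 13 m — it cannot stop.
Distance remaining when braking begins: 13 − 11.668 = 1.332 m.
v² = v₀² − 2a·d = 64.749 − 2 × 5.700 × 1.332 = 49.564 m²/s².
v = √49.564 = 7.040 m/s.

No — it strikes the obstacle at 7.0 m/s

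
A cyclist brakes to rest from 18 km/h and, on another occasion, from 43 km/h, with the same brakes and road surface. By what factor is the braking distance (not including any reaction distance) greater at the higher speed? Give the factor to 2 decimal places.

Braking distance d = v²/(2a), so with a fixed, d ∝ v².
Factor = (43/18)² = 2.3889² = 5.7068.

Factor ≈ 5.71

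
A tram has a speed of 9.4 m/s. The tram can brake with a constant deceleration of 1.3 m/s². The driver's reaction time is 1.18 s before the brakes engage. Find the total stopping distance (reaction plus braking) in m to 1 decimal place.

Reaction distance = v·t_r = 9.4000 × 1.18 = 11.092 m.
Braking distance = v²/(2a) = 9.4000² / (2 × 1.300) = 88.360 / 2.600 = 33.985 m.
Total = 11.092 + 33.985 = 45.077 m.

Total stopping distance ≈ 45.1 m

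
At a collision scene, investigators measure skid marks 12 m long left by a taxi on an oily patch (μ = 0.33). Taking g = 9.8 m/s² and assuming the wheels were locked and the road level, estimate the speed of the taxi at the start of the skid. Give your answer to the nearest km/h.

Deceleration a = μg = 0.33 × 9.8 = 3.234 m/s².
v = √(2a·d) = √(2 × 3.234 × 12) = √77.616 = 8.8100 m/s.
= 8.8100 × 3.6 = 31.716 km/h.

Initial speed ≈ 32 km/h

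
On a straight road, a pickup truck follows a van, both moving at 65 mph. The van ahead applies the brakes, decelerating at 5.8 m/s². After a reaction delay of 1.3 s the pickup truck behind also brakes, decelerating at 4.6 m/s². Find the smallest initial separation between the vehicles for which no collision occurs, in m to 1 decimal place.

65 mph × 0.44704 = 29.0576 m/s.
Leader travels v²/(2a_L) = 844.344 / 11.600 = 72.788 m before stopping.
Follower covers v·t_r = 29.0576 × 1.3 = 37.775 m while reacting, then v²/(2a_F) = 844.344 / 9.200 = 91.777 m while braking, for a total of 37.775 + 91.777 = 129.552 m.
Since a_F ≤ a_L and the follower starts braking later, the follower is never slower than the leader, so the closest approach is when both have stopped.
Minimum gap = 129.552 − 72.788 = 56.764 m.

Minimum gap ≈ 56.8 m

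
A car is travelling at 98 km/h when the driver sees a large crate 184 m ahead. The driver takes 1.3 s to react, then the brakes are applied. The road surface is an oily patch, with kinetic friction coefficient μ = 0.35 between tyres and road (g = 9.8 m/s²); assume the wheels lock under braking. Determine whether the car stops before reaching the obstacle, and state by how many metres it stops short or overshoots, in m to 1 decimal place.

Yes — it stops 40.6 m short of the obstacle

98 km/h ÷ 3.6 = 27.2222 m/s.
a = μg = 0.35 × 9.8 = 3.430 m/s².
Reaction distance = 27.2222 × 1.3 = 35.389 m.
Braking distance = v²/(2a) = 741.048 / 6.860 = 108.024 m.
Total stopping distance = 35.389 + 108.024 = 143.413 m, vs 184 m available — it stops with 184 − 143.413 = 40.587 m to spare.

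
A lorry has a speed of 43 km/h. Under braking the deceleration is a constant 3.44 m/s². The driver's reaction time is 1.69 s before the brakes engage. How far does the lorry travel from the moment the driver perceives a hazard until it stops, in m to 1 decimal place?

Total stopping distance ≈ 40.9 m

43 km/h ÷ 3.6 = 11.9444 m/s.
Reaction distance = v·t_r = 11.9444 × 1.69 = 20.186 m.
Braking distance = v²/(2a) = 11.9444² / (2 × 3.440) = 142.669 / 6.880 = 20.737 m.
Total = 20.186 + 20.737 = 40.923 m.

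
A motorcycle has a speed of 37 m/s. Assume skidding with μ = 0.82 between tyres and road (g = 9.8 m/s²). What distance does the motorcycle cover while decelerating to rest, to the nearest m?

a = μg = 0.82 × 9.8 = 8.036 m/s².
Braking distance = v²/(2a) = 37.0000² / (2 × 8.036) = 1369.000 / 16.072 = 85.179 m.

Braking distance ≈ 85 m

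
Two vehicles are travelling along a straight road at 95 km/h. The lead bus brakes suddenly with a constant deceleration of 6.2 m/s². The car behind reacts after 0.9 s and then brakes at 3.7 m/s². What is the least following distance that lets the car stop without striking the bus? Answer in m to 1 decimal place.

95 km/h ÷ 3.6 = 26.3889 m/s.
Leader travels v²/(2a_L) = 696.374 / 12.400 = 56.159 m before stopping.
Follower covers v·t_r = 26.3889 × 0.9 = 23.750 m while reacting, then v²/(2a_F) = 696.374 / 7.400 = 94.105 m while braking, for a total of 23.750 + 94.105 = 117.855 m.
Since a_F ≤ a_L and the follower starts braking later, the follower is never slower than the leader, so the closest approach is when both have stopped.
Minimum gap = 117.855 − 56.159 = 61.696 m.

Minimum gap ≈ 61.7 m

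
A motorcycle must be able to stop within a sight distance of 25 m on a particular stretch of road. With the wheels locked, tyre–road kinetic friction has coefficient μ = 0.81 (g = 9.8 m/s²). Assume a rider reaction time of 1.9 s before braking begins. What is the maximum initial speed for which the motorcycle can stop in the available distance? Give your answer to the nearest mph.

Maximum speed ≈ 22 mph

a = μg = 0.81 × 9.8 = 7.938 m/s².
Stopping distance: v·t_r + v²/(2a) = 25 with t_r = 1.9 s and a = 7.938 m/s².
So v² + 30.164 v − 396.90 = 0.
Positive root: v = −a·t_r + √((a·t_r)² + 2a·d) = −15.082 + √(227.467 + 396.90) = 9.9053 m/s.
9.9053 m/s ÷ 0.44704 = 22.158 mph.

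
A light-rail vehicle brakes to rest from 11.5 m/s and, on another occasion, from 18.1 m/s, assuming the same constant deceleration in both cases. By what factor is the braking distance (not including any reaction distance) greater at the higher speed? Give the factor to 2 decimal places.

Factor ≈ 2.48

Braking distance d = v²/(2a), so with a fixed, d ∝ v².
Factor = (18.1/11.5)² = 1.5739² = 2.4772.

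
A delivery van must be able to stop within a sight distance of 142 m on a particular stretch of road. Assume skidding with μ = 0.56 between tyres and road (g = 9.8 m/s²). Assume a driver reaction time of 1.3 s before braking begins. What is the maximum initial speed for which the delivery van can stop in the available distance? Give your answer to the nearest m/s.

a = μg = 0.56 × 9.8 = 5.488 m/s².
Stopping distance: v·t_r + v²/(2a) = 142 with t_r = 1.3 s and a = 5.488 m/s².
So v² + 14.269 v − 1558.59 = 0.
Positive root: v = −a·t_r + √((a·t_r)² + 2a·d) = −7.134 + √(50.894 + 1558.59) = 32.9844 m/s.

Maximum speed ≈ 33 m/s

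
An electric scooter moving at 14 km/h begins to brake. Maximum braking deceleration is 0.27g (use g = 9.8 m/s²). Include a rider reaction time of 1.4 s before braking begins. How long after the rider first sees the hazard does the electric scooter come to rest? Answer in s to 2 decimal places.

14 km/h ÷ 3.6 = 3.8889 m/s.
a = 0.27 × 9.8 = 2.646 m/s².
Braking time = v/a = 3.8889 / 2.646 = 1.470 s.
Total = 1.4 + 1.470 = 2.870 s.

Total time ≈ 2.87 s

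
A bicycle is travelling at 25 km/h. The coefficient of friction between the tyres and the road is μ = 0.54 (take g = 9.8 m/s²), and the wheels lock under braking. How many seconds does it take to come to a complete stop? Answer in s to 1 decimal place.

25 km/h ÷ 3.6 = 6.9444 m/s.
a = μg = 0.54 × 9.8 = 5.292 m/s².
Braking time = v/a = 6.9444 / 5.292 = 1.312 s.

Braking time ≈ 1.3 s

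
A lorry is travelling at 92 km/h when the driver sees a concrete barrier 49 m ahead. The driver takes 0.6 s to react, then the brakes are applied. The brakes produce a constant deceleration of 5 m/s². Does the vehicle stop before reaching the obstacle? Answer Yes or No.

92 km/h ÷ 3.6 = 25.5556 m/s.
Reaction distance = 25.5556 × 0.6 = 15.333 m.
Braking distance = v²/(2a) = 653.089 / 10.000 = 65.309 m.
Total stopping distance = 15.333 + 65.309 = 80.642 m, vs 49 m available — it cannot stop in time and overshoots by 80.642 − 49 = 31.642 m.

No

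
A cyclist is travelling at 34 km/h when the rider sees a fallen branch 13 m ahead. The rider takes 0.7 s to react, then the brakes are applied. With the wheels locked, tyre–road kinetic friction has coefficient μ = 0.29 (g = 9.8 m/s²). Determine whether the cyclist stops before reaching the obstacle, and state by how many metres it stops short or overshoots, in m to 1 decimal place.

No — it overshoots by 9.3 m

34 km/h ÷ 3.6 = 9.4444 m/s.
a = μg = 0.29 × 9.8 = 2.842 m/s².
Reaction distance = 9.4444 × 0.7 = 6.611 m.
Braking distance = v²/(2a) = 89.197 / 5.684 = 15.693 m.
Total stopping distance = 6.611 + 15.693 = 22.304 m, vs 13 m available — it cannot stop in time and overshoots by 22.304 − 13 = 9.304 m.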